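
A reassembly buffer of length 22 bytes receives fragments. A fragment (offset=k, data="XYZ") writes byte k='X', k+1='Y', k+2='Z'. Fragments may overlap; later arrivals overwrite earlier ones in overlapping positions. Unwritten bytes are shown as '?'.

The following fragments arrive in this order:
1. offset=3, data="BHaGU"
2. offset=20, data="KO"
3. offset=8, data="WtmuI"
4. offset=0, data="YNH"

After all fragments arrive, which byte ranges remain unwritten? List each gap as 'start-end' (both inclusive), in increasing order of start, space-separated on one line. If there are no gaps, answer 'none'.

Fragment 1: offset=3 len=5
Fragment 2: offset=20 len=2
Fragment 3: offset=8 len=5
Fragment 4: offset=0 len=3
Gaps: 13-19

Answer: 13-19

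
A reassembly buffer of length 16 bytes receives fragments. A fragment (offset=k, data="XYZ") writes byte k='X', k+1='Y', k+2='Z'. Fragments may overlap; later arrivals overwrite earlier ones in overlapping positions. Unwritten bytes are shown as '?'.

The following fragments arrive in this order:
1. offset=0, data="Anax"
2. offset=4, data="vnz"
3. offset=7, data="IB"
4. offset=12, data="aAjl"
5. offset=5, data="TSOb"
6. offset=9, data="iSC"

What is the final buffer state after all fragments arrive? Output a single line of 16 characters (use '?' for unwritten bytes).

Answer: AnaxvTSObiSCaAjl

Derivation:
Fragment 1: offset=0 data="Anax" -> buffer=Anax????????????
Fragment 2: offset=4 data="vnz" -> buffer=Anaxvnz?????????
Fragment 3: offset=7 data="IB" -> buffer=AnaxvnzIB???????
Fragment 4: offset=12 data="aAjl" -> buffer=AnaxvnzIB???aAjl
Fragment 5: offset=5 data="TSOb" -> buffer=AnaxvTSOb???aAjl
Fragment 6: offset=9 data="iSC" -> buffer=AnaxvTSObiSCaAjl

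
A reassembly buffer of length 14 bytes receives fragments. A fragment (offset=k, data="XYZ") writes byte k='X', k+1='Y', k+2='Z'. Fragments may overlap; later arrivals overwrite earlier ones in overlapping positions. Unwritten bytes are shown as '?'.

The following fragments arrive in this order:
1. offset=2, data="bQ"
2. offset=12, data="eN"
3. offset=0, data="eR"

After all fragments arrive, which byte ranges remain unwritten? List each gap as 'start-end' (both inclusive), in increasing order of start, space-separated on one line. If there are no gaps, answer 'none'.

Fragment 1: offset=2 len=2
Fragment 2: offset=12 len=2
Fragment 3: offset=0 len=2
Gaps: 4-11

Answer: 4-11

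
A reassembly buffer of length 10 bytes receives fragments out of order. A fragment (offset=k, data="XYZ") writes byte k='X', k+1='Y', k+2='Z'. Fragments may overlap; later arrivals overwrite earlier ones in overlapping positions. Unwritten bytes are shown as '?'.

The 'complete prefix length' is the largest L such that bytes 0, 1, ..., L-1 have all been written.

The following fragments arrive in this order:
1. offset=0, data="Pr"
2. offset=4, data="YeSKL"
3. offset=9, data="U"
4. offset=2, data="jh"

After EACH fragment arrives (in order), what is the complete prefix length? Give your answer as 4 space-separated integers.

Answer: 2 2 2 10

Derivation:
Fragment 1: offset=0 data="Pr" -> buffer=Pr???????? -> prefix_len=2
Fragment 2: offset=4 data="YeSKL" -> buffer=Pr??YeSKL? -> prefix_len=2
Fragment 3: offset=9 data="U" -> buffer=Pr??YeSKLU -> prefix_len=2
Fragment 4: offset=2 data="jh" -> buffer=PrjhYeSKLU -> prefix_len=10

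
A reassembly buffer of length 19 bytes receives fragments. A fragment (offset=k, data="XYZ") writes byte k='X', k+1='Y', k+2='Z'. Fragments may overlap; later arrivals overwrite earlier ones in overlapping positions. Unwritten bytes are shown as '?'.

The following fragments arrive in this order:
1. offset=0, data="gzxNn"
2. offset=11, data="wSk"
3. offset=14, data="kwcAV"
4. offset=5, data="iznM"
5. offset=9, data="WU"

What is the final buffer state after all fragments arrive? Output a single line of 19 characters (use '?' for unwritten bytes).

Fragment 1: offset=0 data="gzxNn" -> buffer=gzxNn??????????????
Fragment 2: offset=11 data="wSk" -> buffer=gzxNn??????wSk?????
Fragment 3: offset=14 data="kwcAV" -> buffer=gzxNn??????wSkkwcAV
Fragment 4: offset=5 data="iznM" -> buffer=gzxNniznM??wSkkwcAV
Fragment 5: offset=9 data="WU" -> buffer=gzxNniznMWUwSkkwcAV

Answer: gzxNniznMWUwSkkwcAV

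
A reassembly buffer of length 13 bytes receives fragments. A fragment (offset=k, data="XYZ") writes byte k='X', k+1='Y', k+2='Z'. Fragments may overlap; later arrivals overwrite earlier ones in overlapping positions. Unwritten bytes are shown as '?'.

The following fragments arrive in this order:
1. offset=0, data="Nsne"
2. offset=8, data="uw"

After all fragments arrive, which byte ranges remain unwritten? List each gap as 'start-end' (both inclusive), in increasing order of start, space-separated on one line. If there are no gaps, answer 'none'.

Answer: 4-7 10-12

Derivation:
Fragment 1: offset=0 len=4
Fragment 2: offset=8 len=2
Gaps: 4-7 10-12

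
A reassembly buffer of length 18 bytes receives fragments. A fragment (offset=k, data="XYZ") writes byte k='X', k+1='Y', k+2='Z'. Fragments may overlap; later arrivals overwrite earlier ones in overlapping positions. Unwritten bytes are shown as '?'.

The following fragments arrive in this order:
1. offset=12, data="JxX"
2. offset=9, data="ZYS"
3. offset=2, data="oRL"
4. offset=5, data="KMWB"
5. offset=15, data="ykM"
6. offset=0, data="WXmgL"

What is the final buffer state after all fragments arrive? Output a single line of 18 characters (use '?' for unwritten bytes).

Fragment 1: offset=12 data="JxX" -> buffer=????????????JxX???
Fragment 2: offset=9 data="ZYS" -> buffer=?????????ZYSJxX???
Fragment 3: offset=2 data="oRL" -> buffer=??oRL????ZYSJxX???
Fragment 4: offset=5 data="KMWB" -> buffer=??oRLKMWBZYSJxX???
Fragment 5: offset=15 data="ykM" -> buffer=??oRLKMWBZYSJxXykM
Fragment 6: offset=0 data="WXmgL" -> buffer=WXmgLKMWBZYSJxXykM

Answer: WXmgLKMWBZYSJxXykM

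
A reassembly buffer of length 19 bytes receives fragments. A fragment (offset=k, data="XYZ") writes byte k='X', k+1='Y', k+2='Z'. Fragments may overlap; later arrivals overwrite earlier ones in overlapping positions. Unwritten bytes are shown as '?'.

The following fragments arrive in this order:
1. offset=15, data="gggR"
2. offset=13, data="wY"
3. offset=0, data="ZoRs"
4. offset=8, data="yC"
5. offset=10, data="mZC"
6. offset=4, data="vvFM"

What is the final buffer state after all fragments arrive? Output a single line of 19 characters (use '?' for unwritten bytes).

Fragment 1: offset=15 data="gggR" -> buffer=???????????????gggR
Fragment 2: offset=13 data="wY" -> buffer=?????????????wYgggR
Fragment 3: offset=0 data="ZoRs" -> buffer=ZoRs?????????wYgggR
Fragment 4: offset=8 data="yC" -> buffer=ZoRs????yC???wYgggR
Fragment 5: offset=10 data="mZC" -> buffer=ZoRs????yCmZCwYgggR
Fragment 6: offset=4 data="vvFM" -> buffer=ZoRsvvFMyCmZCwYgggR

Answer: ZoRsvvFMyCmZCwYgggR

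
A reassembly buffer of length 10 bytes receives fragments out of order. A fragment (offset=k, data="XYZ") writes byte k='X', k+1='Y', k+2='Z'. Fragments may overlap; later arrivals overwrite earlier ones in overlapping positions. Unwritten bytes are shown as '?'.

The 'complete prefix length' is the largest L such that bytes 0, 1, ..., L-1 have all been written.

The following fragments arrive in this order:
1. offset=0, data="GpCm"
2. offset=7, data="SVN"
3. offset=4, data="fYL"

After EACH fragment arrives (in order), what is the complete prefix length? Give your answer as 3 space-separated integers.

Answer: 4 4 10

Derivation:
Fragment 1: offset=0 data="GpCm" -> buffer=GpCm?????? -> prefix_len=4
Fragment 2: offset=7 data="SVN" -> buffer=GpCm???SVN -> prefix_len=4
Fragment 3: offset=4 data="fYL" -> buffer=GpCmfYLSVN -> prefix_len=10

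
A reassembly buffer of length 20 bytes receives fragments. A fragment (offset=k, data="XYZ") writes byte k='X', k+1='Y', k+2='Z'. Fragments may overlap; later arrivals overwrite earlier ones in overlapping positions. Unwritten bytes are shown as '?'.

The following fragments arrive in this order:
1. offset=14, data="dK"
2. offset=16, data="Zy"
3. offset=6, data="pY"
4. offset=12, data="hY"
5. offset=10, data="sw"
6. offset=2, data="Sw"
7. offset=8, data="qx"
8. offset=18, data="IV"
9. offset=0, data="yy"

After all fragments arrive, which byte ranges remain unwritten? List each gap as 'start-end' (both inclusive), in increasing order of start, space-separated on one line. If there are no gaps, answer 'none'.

Fragment 1: offset=14 len=2
Fragment 2: offset=16 len=2
Fragment 3: offset=6 len=2
Fragment 4: offset=12 len=2
Fragment 5: offset=10 len=2
Fragment 6: offset=2 len=2
Fragment 7: offset=8 len=2
Fragment 8: offset=18 len=2
Fragment 9: offset=0 len=2
Gaps: 4-5

Answer: 4-5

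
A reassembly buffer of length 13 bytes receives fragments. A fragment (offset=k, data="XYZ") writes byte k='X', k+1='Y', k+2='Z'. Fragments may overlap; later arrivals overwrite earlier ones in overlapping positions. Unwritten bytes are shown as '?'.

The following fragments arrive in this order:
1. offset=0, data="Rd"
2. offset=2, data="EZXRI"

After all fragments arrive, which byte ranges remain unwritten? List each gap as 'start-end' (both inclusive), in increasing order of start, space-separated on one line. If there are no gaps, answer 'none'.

Fragment 1: offset=0 len=2
Fragment 2: offset=2 len=5
Gaps: 7-12

Answer: 7-12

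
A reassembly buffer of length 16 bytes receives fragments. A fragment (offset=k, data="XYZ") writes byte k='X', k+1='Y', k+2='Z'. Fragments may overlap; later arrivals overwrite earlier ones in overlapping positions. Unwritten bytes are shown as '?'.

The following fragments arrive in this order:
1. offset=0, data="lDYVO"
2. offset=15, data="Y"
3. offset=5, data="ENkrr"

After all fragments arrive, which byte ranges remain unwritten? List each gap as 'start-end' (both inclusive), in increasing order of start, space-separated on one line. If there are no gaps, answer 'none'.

Answer: 10-14

Derivation:
Fragment 1: offset=0 len=5
Fragment 2: offset=15 len=1
Fragment 3: offset=5 len=5
Gaps: 10-14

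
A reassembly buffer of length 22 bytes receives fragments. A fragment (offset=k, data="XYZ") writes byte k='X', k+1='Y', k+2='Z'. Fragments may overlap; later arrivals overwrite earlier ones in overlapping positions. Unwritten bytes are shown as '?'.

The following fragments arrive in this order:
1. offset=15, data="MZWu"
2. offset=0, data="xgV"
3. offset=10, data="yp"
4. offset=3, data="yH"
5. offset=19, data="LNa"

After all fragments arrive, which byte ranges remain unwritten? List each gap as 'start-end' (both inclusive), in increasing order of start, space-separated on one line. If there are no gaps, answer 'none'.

Answer: 5-9 12-14

Derivation:
Fragment 1: offset=15 len=4
Fragment 2: offset=0 len=3
Fragment 3: offset=10 len=2
Fragment 4: offset=3 len=2
Fragment 5: offset=19 len=3
Gaps: 5-9 12-14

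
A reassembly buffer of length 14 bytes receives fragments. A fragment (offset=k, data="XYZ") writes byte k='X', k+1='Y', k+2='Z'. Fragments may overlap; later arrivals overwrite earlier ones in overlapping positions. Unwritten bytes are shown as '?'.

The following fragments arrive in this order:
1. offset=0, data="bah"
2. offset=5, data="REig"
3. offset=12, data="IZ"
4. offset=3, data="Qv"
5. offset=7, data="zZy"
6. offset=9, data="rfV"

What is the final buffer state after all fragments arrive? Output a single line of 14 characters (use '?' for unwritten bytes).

Answer: bahQvREzZrfVIZ

Derivation:
Fragment 1: offset=0 data="bah" -> buffer=bah???????????
Fragment 2: offset=5 data="REig" -> buffer=bah??REig?????
Fragment 3: offset=12 data="IZ" -> buffer=bah??REig???IZ
Fragment 4: offset=3 data="Qv" -> buffer=bahQvREig???IZ
Fragment 5: offset=7 data="zZy" -> buffer=bahQvREzZy??IZ
Fragment 6: offset=9 data="rfV" -> buffer=bahQvREzZrfVIZ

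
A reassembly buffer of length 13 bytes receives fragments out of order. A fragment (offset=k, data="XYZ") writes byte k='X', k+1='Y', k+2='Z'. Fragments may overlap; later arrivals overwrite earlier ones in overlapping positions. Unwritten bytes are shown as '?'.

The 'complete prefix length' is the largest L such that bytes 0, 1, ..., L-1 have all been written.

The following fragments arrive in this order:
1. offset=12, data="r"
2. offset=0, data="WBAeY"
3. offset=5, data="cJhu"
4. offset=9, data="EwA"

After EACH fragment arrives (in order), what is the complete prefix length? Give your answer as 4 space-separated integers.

Fragment 1: offset=12 data="r" -> buffer=????????????r -> prefix_len=0
Fragment 2: offset=0 data="WBAeY" -> buffer=WBAeY???????r -> prefix_len=5
Fragment 3: offset=5 data="cJhu" -> buffer=WBAeYcJhu???r -> prefix_len=9
Fragment 4: offset=9 data="EwA" -> buffer=WBAeYcJhuEwAr -> prefix_len=13

Answer: 0 5 9 13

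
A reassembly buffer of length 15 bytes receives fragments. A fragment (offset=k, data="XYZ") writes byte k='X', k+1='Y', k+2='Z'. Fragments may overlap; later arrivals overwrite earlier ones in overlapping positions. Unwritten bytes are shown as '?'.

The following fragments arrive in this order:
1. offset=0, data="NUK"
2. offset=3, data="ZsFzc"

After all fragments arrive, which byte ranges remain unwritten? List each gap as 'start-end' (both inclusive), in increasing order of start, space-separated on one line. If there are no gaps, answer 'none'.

Fragment 1: offset=0 len=3
Fragment 2: offset=3 len=5
Gaps: 8-14

Answer: 8-14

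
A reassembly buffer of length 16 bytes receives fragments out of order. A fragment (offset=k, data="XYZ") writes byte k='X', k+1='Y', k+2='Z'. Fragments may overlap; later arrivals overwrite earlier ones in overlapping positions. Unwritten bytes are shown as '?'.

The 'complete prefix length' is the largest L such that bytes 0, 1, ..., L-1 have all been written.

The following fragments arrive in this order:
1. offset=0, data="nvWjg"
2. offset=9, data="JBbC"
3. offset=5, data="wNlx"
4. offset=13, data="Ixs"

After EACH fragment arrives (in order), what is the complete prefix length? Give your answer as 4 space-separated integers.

Answer: 5 5 13 16

Derivation:
Fragment 1: offset=0 data="nvWjg" -> buffer=nvWjg??????????? -> prefix_len=5
Fragment 2: offset=9 data="JBbC" -> buffer=nvWjg????JBbC??? -> prefix_len=5
Fragment 3: offset=5 data="wNlx" -> buffer=nvWjgwNlxJBbC??? -> prefix_len=13
Fragment 4: offset=13 data="Ixs" -> buffer=nvWjgwNlxJBbCIxs -> prefix_len=16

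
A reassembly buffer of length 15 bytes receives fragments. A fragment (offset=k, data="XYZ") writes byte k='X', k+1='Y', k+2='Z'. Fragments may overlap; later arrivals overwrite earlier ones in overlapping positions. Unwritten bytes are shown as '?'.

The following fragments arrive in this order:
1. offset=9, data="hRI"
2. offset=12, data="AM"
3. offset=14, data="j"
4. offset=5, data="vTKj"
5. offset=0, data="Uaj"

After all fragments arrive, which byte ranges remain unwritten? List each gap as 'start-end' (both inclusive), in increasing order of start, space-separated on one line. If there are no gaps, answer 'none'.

Fragment 1: offset=9 len=3
Fragment 2: offset=12 len=2
Fragment 3: offset=14 len=1
Fragment 4: offset=5 len=4
Fragment 5: offset=0 len=3
Gaps: 3-4

Answer: 3-4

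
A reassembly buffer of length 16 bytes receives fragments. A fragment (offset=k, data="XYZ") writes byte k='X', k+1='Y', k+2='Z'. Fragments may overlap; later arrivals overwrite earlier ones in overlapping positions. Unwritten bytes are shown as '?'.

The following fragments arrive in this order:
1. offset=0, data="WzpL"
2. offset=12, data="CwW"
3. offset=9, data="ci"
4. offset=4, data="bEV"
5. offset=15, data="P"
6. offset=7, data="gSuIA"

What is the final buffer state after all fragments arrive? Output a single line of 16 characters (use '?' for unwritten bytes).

Answer: WzpLbEVgSuIACwWP

Derivation:
Fragment 1: offset=0 data="WzpL" -> buffer=WzpL????????????
Fragment 2: offset=12 data="CwW" -> buffer=WzpL????????CwW?
Fragment 3: offset=9 data="ci" -> buffer=WzpL?????ci?CwW?
Fragment 4: offset=4 data="bEV" -> buffer=WzpLbEV??ci?CwW?
Fragment 5: offset=15 data="P" -> buffer=WzpLbEV??ci?CwWP
Fragment 6: offset=7 data="gSuIA" -> buffer=WzpLbEVgSuIACwWP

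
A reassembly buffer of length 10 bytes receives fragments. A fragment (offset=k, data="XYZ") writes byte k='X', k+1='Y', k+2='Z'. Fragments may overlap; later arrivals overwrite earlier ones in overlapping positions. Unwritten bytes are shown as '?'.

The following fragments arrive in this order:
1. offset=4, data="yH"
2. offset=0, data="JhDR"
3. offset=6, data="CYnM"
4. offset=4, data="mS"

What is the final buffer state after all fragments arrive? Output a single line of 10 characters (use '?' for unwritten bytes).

Answer: JhDRmSCYnM

Derivation:
Fragment 1: offset=4 data="yH" -> buffer=????yH????
Fragment 2: offset=0 data="JhDR" -> buffer=JhDRyH????
Fragment 3: offset=6 data="CYnM" -> buffer=JhDRyHCYnM
Fragment 4: offset=4 data="mS" -> buffer=JhDRmSCYnM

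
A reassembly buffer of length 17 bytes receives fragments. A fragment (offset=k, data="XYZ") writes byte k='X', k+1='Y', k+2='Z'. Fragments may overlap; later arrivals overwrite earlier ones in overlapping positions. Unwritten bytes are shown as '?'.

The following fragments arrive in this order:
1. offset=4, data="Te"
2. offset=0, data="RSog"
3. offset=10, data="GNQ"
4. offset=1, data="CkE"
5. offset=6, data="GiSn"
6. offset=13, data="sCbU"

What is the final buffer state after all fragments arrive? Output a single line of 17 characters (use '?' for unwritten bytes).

Answer: RCkETeGiSnGNQsCbU

Derivation:
Fragment 1: offset=4 data="Te" -> buffer=????Te???????????
Fragment 2: offset=0 data="RSog" -> buffer=RSogTe???????????
Fragment 3: offset=10 data="GNQ" -> buffer=RSogTe????GNQ????
Fragment 4: offset=1 data="CkE" -> buffer=RCkETe????GNQ????
Fragment 5: offset=6 data="GiSn" -> buffer=RCkETeGiSnGNQ????
Fragment 6: offset=13 data="sCbU" -> buffer=RCkETeGiSnGNQsCbU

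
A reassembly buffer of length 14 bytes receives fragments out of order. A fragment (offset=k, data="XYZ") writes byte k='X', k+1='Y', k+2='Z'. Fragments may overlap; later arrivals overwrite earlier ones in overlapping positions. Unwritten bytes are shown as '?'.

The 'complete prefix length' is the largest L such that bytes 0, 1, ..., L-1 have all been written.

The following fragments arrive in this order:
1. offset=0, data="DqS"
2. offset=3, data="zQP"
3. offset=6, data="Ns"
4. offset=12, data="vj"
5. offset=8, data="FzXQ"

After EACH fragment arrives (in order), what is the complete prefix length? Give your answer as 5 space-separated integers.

Fragment 1: offset=0 data="DqS" -> buffer=DqS??????????? -> prefix_len=3
Fragment 2: offset=3 data="zQP" -> buffer=DqSzQP???????? -> prefix_len=6
Fragment 3: offset=6 data="Ns" -> buffer=DqSzQPNs?????? -> prefix_len=8
Fragment 4: offset=12 data="vj" -> buffer=DqSzQPNs????vj -> prefix_len=8
Fragment 5: offset=8 data="FzXQ" -> buffer=DqSzQPNsFzXQvj -> prefix_len=14

Answer: 3 6 8 8 14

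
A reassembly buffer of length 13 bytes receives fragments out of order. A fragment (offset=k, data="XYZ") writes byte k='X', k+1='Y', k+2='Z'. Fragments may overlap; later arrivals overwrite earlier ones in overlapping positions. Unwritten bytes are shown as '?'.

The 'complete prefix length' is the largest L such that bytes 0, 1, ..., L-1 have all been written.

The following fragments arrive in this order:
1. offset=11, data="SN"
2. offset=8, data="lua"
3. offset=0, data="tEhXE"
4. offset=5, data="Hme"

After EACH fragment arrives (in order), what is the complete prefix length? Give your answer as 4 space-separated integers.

Fragment 1: offset=11 data="SN" -> buffer=???????????SN -> prefix_len=0
Fragment 2: offset=8 data="lua" -> buffer=????????luaSN -> prefix_len=0
Fragment 3: offset=0 data="tEhXE" -> buffer=tEhXE???luaSN -> prefix_len=5
Fragment 4: offset=5 data="Hme" -> buffer=tEhXEHmeluaSN -> prefix_len=13

Answer: 0 0 5 13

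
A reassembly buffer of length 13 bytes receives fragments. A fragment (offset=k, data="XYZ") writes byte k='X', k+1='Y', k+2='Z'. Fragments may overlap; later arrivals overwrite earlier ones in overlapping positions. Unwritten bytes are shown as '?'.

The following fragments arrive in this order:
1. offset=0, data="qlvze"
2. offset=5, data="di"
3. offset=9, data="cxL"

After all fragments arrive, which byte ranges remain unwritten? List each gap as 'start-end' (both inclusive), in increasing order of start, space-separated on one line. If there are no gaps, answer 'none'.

Fragment 1: offset=0 len=5
Fragment 2: offset=5 len=2
Fragment 3: offset=9 len=3
Gaps: 7-8 12-12

Answer: 7-8 12-12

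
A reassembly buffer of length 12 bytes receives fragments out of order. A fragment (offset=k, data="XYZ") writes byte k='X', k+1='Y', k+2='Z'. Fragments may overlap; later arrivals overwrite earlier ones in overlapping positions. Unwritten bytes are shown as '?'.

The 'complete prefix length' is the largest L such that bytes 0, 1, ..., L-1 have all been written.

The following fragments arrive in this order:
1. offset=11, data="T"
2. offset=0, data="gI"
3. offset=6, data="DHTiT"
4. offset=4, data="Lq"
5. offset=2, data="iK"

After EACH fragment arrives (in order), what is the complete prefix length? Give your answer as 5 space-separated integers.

Fragment 1: offset=11 data="T" -> buffer=???????????T -> prefix_len=0
Fragment 2: offset=0 data="gI" -> buffer=gI?????????T -> prefix_len=2
Fragment 3: offset=6 data="DHTiT" -> buffer=gI????DHTiTT -> prefix_len=2
Fragment 4: offset=4 data="Lq" -> buffer=gI??LqDHTiTT -> prefix_len=2
Fragment 5: offset=2 data="iK" -> buffer=gIiKLqDHTiTT -> prefix_len=12

Answer: 0 2 2 2 12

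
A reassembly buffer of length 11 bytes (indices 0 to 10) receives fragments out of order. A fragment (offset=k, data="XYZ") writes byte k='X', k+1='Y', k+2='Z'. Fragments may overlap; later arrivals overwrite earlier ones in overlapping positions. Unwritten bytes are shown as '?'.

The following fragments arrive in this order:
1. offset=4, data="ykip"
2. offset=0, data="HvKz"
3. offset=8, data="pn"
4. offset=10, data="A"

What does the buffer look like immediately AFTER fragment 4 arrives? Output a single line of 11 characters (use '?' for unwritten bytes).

Answer: HvKzykippnA

Derivation:
Fragment 1: offset=4 data="ykip" -> buffer=????ykip???
Fragment 2: offset=0 data="HvKz" -> buffer=HvKzykip???
Fragment 3: offset=8 data="pn" -> buffer=HvKzykippn?
Fragment 4: offset=10 data="A" -> buffer=HvKzykippnA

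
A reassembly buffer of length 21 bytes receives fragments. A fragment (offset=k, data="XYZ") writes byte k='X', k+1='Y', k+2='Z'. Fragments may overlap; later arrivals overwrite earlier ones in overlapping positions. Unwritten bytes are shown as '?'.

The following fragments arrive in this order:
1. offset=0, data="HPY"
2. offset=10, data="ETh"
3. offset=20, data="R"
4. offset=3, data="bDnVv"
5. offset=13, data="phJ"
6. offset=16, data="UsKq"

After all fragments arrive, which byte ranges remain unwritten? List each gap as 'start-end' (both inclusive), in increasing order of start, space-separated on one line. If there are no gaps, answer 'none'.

Fragment 1: offset=0 len=3
Fragment 2: offset=10 len=3
Fragment 3: offset=20 len=1
Fragment 4: offset=3 len=5
Fragment 5: offset=13 len=3
Fragment 6: offset=16 len=4
Gaps: 8-9

Answer: 8-9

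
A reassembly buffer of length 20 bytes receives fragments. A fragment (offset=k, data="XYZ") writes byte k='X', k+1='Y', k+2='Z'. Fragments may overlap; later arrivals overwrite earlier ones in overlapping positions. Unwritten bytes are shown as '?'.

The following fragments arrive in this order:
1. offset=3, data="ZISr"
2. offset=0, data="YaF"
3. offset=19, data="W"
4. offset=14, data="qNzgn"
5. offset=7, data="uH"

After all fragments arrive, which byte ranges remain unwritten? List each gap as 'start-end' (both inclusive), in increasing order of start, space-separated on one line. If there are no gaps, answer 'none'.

Fragment 1: offset=3 len=4
Fragment 2: offset=0 len=3
Fragment 3: offset=19 len=1
Fragment 4: offset=14 len=5
Fragment 5: offset=7 len=2
Gaps: 9-13

Answer: 9-13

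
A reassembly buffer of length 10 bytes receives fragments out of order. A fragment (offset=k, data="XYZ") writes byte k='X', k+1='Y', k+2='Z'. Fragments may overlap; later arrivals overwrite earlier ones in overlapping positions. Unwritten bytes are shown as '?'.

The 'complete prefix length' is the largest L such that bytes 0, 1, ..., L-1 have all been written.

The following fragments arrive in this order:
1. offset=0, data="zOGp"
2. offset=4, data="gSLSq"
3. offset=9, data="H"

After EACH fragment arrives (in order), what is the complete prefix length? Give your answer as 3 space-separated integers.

Answer: 4 9 10

Derivation:
Fragment 1: offset=0 data="zOGp" -> buffer=zOGp?????? -> prefix_len=4
Fragment 2: offset=4 data="gSLSq" -> buffer=zOGpgSLSq? -> prefix_len=9
Fragment 3: offset=9 data="H" -> buffer=zOGpgSLSqH -> prefix_len=10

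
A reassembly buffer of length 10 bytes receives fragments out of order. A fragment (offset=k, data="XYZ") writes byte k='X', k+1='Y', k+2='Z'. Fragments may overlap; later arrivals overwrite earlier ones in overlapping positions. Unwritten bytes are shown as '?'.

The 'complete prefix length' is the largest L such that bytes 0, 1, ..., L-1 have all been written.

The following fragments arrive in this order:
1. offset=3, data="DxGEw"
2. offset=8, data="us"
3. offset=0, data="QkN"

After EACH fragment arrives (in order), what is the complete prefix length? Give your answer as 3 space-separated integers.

Fragment 1: offset=3 data="DxGEw" -> buffer=???DxGEw?? -> prefix_len=0
Fragment 2: offset=8 data="us" -> buffer=???DxGEwus -> prefix_len=0
Fragment 3: offset=0 data="QkN" -> buffer=QkNDxGEwus -> prefix_len=10

Answer: 0 0 10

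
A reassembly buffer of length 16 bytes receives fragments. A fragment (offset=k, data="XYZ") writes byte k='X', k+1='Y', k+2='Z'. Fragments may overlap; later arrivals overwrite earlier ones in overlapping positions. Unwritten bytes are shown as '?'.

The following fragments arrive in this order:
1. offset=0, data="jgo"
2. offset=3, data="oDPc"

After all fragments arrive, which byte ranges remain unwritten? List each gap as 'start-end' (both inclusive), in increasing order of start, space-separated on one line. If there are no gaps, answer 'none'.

Answer: 7-15

Derivation:
Fragment 1: offset=0 len=3
Fragment 2: offset=3 len=4
Gaps: 7-15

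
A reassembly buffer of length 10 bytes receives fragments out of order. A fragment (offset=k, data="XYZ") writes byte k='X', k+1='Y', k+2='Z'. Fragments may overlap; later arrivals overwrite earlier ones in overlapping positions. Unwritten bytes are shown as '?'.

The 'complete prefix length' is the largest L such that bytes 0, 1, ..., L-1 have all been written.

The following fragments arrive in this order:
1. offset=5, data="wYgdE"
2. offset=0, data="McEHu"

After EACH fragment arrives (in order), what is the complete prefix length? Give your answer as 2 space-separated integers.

Fragment 1: offset=5 data="wYgdE" -> buffer=?????wYgdE -> prefix_len=0
Fragment 2: offset=0 data="McEHu" -> buffer=McEHuwYgdE -> prefix_len=10

Answer: 0 10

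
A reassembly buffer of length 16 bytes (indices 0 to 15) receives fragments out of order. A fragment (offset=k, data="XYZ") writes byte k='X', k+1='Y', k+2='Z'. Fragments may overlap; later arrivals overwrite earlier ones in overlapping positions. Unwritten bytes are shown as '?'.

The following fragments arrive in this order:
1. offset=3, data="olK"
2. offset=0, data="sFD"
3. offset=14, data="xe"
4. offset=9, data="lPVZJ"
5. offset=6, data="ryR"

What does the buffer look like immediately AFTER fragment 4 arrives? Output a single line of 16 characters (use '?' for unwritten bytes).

Answer: sFDolK???lPVZJxe

Derivation:
Fragment 1: offset=3 data="olK" -> buffer=???olK??????????
Fragment 2: offset=0 data="sFD" -> buffer=sFDolK??????????
Fragment 3: offset=14 data="xe" -> buffer=sFDolK????????xe
Fragment 4: offset=9 data="lPVZJ" -> buffer=sFDolK???lPVZJxe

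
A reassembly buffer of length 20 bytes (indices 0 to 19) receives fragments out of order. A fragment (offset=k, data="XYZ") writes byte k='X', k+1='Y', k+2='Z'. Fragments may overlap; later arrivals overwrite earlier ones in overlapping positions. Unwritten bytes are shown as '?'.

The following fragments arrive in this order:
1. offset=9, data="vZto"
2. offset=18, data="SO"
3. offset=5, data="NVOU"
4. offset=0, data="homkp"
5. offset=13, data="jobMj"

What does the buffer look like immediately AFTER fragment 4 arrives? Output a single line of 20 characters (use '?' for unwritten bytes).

Answer: homkpNVOUvZto?????SO

Derivation:
Fragment 1: offset=9 data="vZto" -> buffer=?????????vZto???????
Fragment 2: offset=18 data="SO" -> buffer=?????????vZto?????SO
Fragment 3: offset=5 data="NVOU" -> buffer=?????NVOUvZto?????SO
Fragment 4: offset=0 data="homkp" -> buffer=homkpNVOUvZto?????SO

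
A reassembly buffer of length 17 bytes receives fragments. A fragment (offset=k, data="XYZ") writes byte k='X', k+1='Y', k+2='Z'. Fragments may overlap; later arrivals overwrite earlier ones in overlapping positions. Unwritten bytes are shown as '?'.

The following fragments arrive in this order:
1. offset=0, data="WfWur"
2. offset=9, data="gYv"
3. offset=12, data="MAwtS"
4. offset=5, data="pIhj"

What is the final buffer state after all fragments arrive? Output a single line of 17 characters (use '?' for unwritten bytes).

Fragment 1: offset=0 data="WfWur" -> buffer=WfWur????????????
Fragment 2: offset=9 data="gYv" -> buffer=WfWur????gYv?????
Fragment 3: offset=12 data="MAwtS" -> buffer=WfWur????gYvMAwtS
Fragment 4: offset=5 data="pIhj" -> buffer=WfWurpIhjgYvMAwtS

Answer: WfWurpIhjgYvMAwtS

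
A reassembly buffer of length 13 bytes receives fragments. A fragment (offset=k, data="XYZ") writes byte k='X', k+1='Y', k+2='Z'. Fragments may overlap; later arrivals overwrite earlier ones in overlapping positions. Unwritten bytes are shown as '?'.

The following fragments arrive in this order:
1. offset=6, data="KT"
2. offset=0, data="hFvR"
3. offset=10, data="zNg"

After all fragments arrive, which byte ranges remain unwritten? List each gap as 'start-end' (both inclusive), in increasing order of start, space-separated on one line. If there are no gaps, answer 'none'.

Answer: 4-5 8-9

Derivation:
Fragment 1: offset=6 len=2
Fragment 2: offset=0 len=4
Fragment 3: offset=10 len=3
Gaps: 4-5 8-9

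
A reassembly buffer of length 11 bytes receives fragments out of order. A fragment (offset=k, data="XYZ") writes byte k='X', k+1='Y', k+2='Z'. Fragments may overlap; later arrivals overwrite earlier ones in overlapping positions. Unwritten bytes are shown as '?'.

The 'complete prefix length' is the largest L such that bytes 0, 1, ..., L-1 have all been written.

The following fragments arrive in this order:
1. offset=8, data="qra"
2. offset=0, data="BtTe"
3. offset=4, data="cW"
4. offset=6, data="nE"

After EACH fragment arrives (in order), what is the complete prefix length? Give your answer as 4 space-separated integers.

Fragment 1: offset=8 data="qra" -> buffer=????????qra -> prefix_len=0
Fragment 2: offset=0 data="BtTe" -> buffer=BtTe????qra -> prefix_len=4
Fragment 3: offset=4 data="cW" -> buffer=BtTecW??qra -> prefix_len=6
Fragment 4: offset=6 data="nE" -> buffer=BtTecWnEqra -> prefix_len=11

Answer: 0 4 6 11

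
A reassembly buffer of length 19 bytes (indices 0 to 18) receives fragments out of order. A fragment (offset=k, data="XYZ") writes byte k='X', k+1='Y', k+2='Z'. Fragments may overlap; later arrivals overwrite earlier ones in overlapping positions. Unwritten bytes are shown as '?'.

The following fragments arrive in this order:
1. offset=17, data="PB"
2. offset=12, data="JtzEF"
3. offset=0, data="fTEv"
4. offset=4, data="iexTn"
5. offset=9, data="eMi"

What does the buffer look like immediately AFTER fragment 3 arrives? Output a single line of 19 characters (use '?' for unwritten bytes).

Fragment 1: offset=17 data="PB" -> buffer=?????????????????PB
Fragment 2: offset=12 data="JtzEF" -> buffer=????????????JtzEFPB
Fragment 3: offset=0 data="fTEv" -> buffer=fTEv????????JtzEFPB

Answer: fTEv????????JtzEFPB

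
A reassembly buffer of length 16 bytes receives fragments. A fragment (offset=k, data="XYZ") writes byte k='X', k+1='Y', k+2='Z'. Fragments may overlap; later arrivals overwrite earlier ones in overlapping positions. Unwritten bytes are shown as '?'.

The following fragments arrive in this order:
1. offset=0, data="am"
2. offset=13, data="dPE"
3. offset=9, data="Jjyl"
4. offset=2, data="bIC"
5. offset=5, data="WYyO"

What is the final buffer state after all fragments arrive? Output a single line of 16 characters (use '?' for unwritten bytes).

Answer: ambICWYyOJjyldPE

Derivation:
Fragment 1: offset=0 data="am" -> buffer=am??????????????
Fragment 2: offset=13 data="dPE" -> buffer=am???????????dPE
Fragment 3: offset=9 data="Jjyl" -> buffer=am???????JjyldPE
Fragment 4: offset=2 data="bIC" -> buffer=ambIC????JjyldPE
Fragment 5: offset=5 data="WYyO" -> buffer=ambICWYyOJjyldPE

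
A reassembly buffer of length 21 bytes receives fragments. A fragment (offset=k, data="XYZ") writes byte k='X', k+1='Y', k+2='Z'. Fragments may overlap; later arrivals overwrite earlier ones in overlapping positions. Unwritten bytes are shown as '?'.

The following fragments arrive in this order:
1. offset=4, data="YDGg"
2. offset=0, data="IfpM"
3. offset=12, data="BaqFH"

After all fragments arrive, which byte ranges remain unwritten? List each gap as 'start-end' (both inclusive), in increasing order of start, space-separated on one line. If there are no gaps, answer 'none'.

Fragment 1: offset=4 len=4
Fragment 2: offset=0 len=4
Fragment 3: offset=12 len=5
Gaps: 8-11 17-20

Answer: 8-11 17-20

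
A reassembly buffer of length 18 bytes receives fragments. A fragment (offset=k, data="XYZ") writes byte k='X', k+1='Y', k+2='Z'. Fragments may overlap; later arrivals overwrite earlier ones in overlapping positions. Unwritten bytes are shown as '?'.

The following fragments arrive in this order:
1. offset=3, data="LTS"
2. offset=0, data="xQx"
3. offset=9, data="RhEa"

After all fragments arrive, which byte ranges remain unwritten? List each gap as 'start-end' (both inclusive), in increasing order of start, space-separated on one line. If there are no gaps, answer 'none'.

Fragment 1: offset=3 len=3
Fragment 2: offset=0 len=3
Fragment 3: offset=9 len=4
Gaps: 6-8 13-17

Answer: 6-8 13-17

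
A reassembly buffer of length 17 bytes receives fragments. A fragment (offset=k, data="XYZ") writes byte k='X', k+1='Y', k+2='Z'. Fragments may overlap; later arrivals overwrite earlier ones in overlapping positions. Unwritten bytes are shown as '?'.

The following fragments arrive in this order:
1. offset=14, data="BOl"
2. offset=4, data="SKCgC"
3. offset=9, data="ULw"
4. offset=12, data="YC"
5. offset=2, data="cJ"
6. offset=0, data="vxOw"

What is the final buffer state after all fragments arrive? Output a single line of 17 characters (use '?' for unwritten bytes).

Fragment 1: offset=14 data="BOl" -> buffer=??????????????BOl
Fragment 2: offset=4 data="SKCgC" -> buffer=????SKCgC?????BOl
Fragment 3: offset=9 data="ULw" -> buffer=????SKCgCULw??BOl
Fragment 4: offset=12 data="YC" -> buffer=????SKCgCULwYCBOl
Fragment 5: offset=2 data="cJ" -> buffer=??cJSKCgCULwYCBOl
Fragment 6: offset=0 data="vxOw" -> buffer=vxOwSKCgCULwYCBOl

Answer: vxOwSKCgCULwYCBOl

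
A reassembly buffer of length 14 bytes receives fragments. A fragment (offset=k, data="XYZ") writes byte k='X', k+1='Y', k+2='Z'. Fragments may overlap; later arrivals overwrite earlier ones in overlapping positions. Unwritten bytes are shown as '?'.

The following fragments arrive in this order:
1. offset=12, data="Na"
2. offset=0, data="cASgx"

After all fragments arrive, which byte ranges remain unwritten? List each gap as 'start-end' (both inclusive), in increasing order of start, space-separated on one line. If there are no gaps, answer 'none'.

Fragment 1: offset=12 len=2
Fragment 2: offset=0 len=5
Gaps: 5-11

Answer: 5-11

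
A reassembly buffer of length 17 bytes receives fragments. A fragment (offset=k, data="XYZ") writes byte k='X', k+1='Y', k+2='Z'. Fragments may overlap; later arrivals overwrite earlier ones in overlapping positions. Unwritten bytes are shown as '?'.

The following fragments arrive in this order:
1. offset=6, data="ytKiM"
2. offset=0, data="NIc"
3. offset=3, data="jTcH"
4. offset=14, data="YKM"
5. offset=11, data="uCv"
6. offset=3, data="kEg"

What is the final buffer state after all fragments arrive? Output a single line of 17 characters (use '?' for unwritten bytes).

Answer: NIckEgHtKiMuCvYKM

Derivation:
Fragment 1: offset=6 data="ytKiM" -> buffer=??????ytKiM??????
Fragment 2: offset=0 data="NIc" -> buffer=NIc???ytKiM??????
Fragment 3: offset=3 data="jTcH" -> buffer=NIcjTcHtKiM??????
Fragment 4: offset=14 data="YKM" -> buffer=NIcjTcHtKiM???YKM
Fragment 5: offset=11 data="uCv" -> buffer=NIcjTcHtKiMuCvYKM
Fragment 6: offset=3 data="kEg" -> buffer=NIckEgHtKiMuCvYKM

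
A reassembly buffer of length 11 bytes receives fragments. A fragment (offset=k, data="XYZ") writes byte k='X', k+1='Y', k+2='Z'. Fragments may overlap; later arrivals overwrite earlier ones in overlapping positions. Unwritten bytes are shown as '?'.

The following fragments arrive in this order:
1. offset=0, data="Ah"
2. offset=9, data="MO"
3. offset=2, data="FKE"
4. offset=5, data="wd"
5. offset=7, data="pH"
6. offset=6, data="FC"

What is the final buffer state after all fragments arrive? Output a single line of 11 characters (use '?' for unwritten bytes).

Answer: AhFKEwFCHMO

Derivation:
Fragment 1: offset=0 data="Ah" -> buffer=Ah?????????
Fragment 2: offset=9 data="MO" -> buffer=Ah???????MO
Fragment 3: offset=2 data="FKE" -> buffer=AhFKE????MO
Fragment 4: offset=5 data="wd" -> buffer=AhFKEwd??MO
Fragment 5: offset=7 data="pH" -> buffer=AhFKEwdpHMO
Fragment 6: offset=6 data="FC" -> buffer=AhFKEwFCHMO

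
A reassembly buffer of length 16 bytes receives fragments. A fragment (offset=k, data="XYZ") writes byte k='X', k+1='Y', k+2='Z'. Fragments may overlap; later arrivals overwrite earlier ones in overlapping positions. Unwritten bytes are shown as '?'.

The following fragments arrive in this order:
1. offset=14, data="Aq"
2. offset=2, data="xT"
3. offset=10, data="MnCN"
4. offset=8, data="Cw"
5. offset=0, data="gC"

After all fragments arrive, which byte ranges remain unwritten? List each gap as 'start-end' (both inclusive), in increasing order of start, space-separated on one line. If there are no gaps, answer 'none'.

Answer: 4-7

Derivation:
Fragment 1: offset=14 len=2
Fragment 2: offset=2 len=2
Fragment 3: offset=10 len=4
Fragment 4: offset=8 len=2
Fragment 5: offset=0 len=2
Gaps: 4-7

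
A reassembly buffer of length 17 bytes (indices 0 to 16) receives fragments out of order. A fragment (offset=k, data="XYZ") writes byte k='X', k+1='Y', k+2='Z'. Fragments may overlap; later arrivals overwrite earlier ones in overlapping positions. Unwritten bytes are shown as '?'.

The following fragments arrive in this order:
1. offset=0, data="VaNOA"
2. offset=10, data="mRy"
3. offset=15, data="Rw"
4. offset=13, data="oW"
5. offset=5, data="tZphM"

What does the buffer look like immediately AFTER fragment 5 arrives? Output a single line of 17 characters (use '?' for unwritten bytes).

Answer: VaNOAtZphMmRyoWRw

Derivation:
Fragment 1: offset=0 data="VaNOA" -> buffer=VaNOA????????????
Fragment 2: offset=10 data="mRy" -> buffer=VaNOA?????mRy????
Fragment 3: offset=15 data="Rw" -> buffer=VaNOA?????mRy??Rw
Fragment 4: offset=13 data="oW" -> buffer=VaNOA?????mRyoWRw
Fragment 5: offset=5 data="tZphM" -> buffer=VaNOAtZphMmRyoWRw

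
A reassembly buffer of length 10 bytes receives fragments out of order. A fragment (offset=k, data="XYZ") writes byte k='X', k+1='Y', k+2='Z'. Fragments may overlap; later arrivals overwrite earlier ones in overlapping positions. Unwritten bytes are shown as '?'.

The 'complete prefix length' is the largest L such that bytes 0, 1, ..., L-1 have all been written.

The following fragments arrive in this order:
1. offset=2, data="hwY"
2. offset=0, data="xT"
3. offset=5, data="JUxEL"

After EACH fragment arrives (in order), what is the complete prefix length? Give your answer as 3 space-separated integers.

Fragment 1: offset=2 data="hwY" -> buffer=??hwY????? -> prefix_len=0
Fragment 2: offset=0 data="xT" -> buffer=xThwY????? -> prefix_len=5
Fragment 3: offset=5 data="JUxEL" -> buffer=xThwYJUxEL -> prefix_len=10

Answer: 0 5 10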